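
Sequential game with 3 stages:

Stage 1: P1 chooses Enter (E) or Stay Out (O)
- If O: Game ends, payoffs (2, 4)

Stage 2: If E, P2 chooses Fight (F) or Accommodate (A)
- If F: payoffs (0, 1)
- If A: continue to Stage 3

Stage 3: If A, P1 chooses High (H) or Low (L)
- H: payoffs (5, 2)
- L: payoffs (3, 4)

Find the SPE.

SPE: (E, A, H); Outcome (5, 2)

Work:
Stage 3: P1 chooses H (5 vs 3)
Stage 2: P2: F->1, A->2 (anticipating H). Choose A
Stage 1: P1: O->2, E->5 (anticipating A, H). Choose E
SPE path: E -> A -> H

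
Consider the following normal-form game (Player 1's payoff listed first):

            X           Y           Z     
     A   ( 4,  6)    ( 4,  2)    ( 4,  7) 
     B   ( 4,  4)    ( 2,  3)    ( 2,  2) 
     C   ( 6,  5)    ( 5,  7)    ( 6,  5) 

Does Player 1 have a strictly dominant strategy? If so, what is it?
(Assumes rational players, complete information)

Yes, Player 1's strictly dominant strategy is C

Work:
A strategy strictly dominates another if it gives a strictly higher payoff against every opponent action. Compare each pair of P1's strategies column-by-column:
  A vs B: [4 vs 4, 4 vs 2, 4 vs 2] → A does not strictly dominate B (column X: 4 ≤ 4)
  A vs C: [4 vs 6, 4 vs 5, 4 vs 6] → A does not strictly dominate C (column X: 4 ≤ 6)
  B vs A: [4 vs 4, 2 vs 4, 2 vs 4] → B does not strictly dominate A (column X: 4 ≤ 4)
  B vs C: [4 vs 6, 2 vs 5, 2 vs 6] → B does not strictly dominate C (column X: 4 ≤ 6)
  C vs A: [6 vs 4, 5 vs 4, 6 vs 4] → C strictly dominates A
  C vs B: [6 vs 4, 5 vs 2, 6 vs 2] → C strictly dominates B
C strictly dominates every other strategy → strictly dominant.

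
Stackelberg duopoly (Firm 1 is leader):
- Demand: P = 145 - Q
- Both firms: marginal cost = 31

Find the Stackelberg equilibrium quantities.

q₁* (leader) = 57.0, q₂* (follower) = 28.5

Work:
Follower's reaction: q₂ = (a - c - q₁)/2
Leader substitutes: π₁ = q₁·(a - q₁ - (a-c-q₁)/2 - c)
FOC: q₁* = (145 - 31)/2 = 57.00
Then: q₂* = (145 - 31 - 57.0)/2 = 28.50
Leader has first-mover advantage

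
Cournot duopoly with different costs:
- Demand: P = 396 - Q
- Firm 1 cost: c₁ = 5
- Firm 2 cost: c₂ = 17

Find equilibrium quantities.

q₁* = 134.33, q₂* = 122.33

Work:
Reaction: q₁ = (396 - 5 - q₂)/2
Reaction: q₂ = (396 - 17 - q₁)/2
Solve simultaneously:
q₁* = (396 - 2×5 + 17)/3 = 134.33
q₂* = (396 - 2×17 + 5)/3 = 122.33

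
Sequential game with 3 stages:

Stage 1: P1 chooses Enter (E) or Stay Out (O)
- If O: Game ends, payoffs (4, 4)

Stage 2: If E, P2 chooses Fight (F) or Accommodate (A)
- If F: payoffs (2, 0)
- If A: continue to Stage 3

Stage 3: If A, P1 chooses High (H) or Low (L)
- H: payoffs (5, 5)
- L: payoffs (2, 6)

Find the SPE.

SPE: (E, A, H); Outcome (5, 5)

Work:
Stage 3: P1 chooses H (5 vs 2)
Stage 2: P2: F->0, A->5 (anticipating H). Choose A
Stage 1: P1: O->4, E->5 (anticipating A, H). Choose E
SPE path: E -> A -> H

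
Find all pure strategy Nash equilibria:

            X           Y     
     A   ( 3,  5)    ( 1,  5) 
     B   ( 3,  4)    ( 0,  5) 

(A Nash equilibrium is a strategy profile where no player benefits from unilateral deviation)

Nash equilibrium: (A, X), (A, Y)

Work:
Best responses:
  P1 vs X: payoffs [3, 3] → best response A/B (payoff 3)
  P1 vs Y: payoffs [1, 0] → best response A (payoff 1)
  P2 vs A: payoffs [5, 5] → best response X/Y (payoff 5)
  P2 vs B: payoffs [4, 5] → best response Y (payoff 5)
Mutual best responses: (A,X), (A,Y) → Nash equilibria.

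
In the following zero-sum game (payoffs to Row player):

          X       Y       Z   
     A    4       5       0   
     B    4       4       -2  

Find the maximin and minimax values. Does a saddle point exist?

Maximin = 0, Minimax = 0, Saddle: True

Work:
Row minimums: [0, -2] → maximin = 0
Column maximums: [4, 5, 0] → minimax = 0
Saddle point exists! Game value = 0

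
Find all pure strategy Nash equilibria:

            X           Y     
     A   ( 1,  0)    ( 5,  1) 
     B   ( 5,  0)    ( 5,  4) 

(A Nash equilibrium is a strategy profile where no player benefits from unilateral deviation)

Nash equilibrium: (A, Y), (B, Y)

Work:
Best responses:
  P1 vs X: payoffs [1, 5] → best response B (payoff 5)
  P1 vs Y: payoffs [5, 5] → best response A/B (payoff 5)
  P2 vs A: payoffs [0, 1] → best response Y (payoff 1)
  P2 vs B: payoffs [0, 4] → best response Y (payoff 4)
Mutual best responses: (A,Y), (B,Y) → Nash equilibria.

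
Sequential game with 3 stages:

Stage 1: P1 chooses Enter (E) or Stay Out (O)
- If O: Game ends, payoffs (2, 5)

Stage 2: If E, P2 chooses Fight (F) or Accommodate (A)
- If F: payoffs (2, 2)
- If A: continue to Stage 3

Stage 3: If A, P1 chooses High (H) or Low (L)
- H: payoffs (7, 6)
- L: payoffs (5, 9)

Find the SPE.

SPE: (E, A, H); Outcome (7, 6)

Work:
Stage 3: P1 chooses H (7 vs 5)
Stage 2: P2: F->2, A->6 (anticipating H). Choose A
Stage 1: P1: O->2, E->7 (anticipating A, H). Choose E
SPE path: E -> A -> H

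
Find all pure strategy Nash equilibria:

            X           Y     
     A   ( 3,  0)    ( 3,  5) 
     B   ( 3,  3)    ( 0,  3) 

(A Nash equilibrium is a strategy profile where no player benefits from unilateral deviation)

Nash equilibrium: (A, Y), (B, X)

Work:
Best responses:
  P1 vs X: payoffs [3, 3] → best response A/B (payoff 3)
  P1 vs Y: payoffs [3, 0] → best response A (payoff 3)
  P2 vs A: payoffs [0, 5] → best response Y (payoff 5)
  P2 vs B: payoffs [3, 3] → best response X/Y (payoff 3)
Mutual best responses: (A,Y), (B,X) → Nash equilibria.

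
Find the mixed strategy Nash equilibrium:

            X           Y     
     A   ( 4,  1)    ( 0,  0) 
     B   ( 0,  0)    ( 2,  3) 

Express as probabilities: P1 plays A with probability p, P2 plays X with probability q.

p = 0.75, q = 0.3333

Work:
Find probabilities that make opponent indifferent:
P2 chooses q to make P1 indifferent between A and B
P1 chooses p to make P2 indifferent between X and Y
Mixed NE: P1 plays (A: 0.75, B: 0.25), P2 plays (X: 0.3333, Y: 0.6667)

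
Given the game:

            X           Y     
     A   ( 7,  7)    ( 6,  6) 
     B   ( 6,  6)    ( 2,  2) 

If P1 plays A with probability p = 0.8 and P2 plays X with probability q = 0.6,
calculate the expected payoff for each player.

E[P1] = 6.16, E[P2] = 6.16

Work:
E[P1] = p·q·π₁(A,X) + p·(1-q)·π₁(A,Y) + (1-p)·q·π₁(B,X) + (1-p)·(1-q)·π₁(B,Y)
= 0.8·0.6·7 + 0.8·0.4·6 + 0.2·0.6·6 + 0.2·0.4·2
= 6.16

E[P2] = 6.16 (similar calculation)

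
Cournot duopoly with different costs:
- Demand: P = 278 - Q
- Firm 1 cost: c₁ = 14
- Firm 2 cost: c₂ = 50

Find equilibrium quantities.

q₁* = 100.0, q₂* = 64.0

Work:
Reaction: q₁ = (278 - 14 - q₂)/2
Reaction: q₂ = (278 - 50 - q₁)/2
Solve simultaneously:
q₁* = (278 - 2×14 + 50)/3 = 100.0
q₂* = (278 - 2×50 + 14)/3 = 64.0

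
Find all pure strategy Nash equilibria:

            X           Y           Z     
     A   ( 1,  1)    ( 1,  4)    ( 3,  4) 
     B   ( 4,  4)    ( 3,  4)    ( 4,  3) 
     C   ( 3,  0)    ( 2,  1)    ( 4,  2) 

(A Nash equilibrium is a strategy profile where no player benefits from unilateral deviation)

Nash equilibrium: (B, X), (B, Y), (C, Z)

Work:
Best responses:
  P1 vs X: payoffs [1, 4, 3] → best response B (payoff 4)
  P1 vs Y: payoffs [1, 3, 2] → best response B (payoff 3)
  P1 vs Z: payoffs [3, 4, 4] → best response B/C (payoff 4)
  P2 vs A: payoffs [1, 4, 4] → best response Y/Z (payoff 4)
  P2 vs B: payoffs [4, 4, 3] → best response X/Y (payoff 4)
  P2 vs C: payoffs [0, 1, 2] → best response Z (payoff 2)
Mutual best responses: (B,X), (B,Y), (C,Z) → Nash equilibria.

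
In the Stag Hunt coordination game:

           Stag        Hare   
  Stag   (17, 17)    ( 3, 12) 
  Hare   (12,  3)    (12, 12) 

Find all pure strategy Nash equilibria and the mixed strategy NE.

Pure NE: (Stag, Stag) and (Hare, Hare); Mixed NE: p = 0.6429, q = 0.6429

Work:
Check pure NE:
(Stag, Stag): (17, 17) - no unilateral deviation beneficial
(Hare, Hare): (12, 12) - no unilateral deviation beneficial
Mixed NE: P1 plays Stag with p = 0.6429, P2 plays Stag with q = 0.6429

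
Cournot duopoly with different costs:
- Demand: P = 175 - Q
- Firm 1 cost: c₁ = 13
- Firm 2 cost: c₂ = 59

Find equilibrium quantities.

q₁* = 69.33, q₂* = 23.33

Work:
Reaction: q₁ = (175 - 13 - q₂)/2
Reaction: q₂ = (175 - 59 - q₁)/2
Solve simultaneously:
q₁* = (175 - 2×13 + 59)/3 = 69.33
q₂* = (175 - 2×59 + 13)/3 = 23.33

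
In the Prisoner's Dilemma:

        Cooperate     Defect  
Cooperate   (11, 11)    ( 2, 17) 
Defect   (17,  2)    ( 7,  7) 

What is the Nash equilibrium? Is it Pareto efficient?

(Defect, Defect) is NE; not Pareto efficient

Work:
Defect dominates Cooperate for both players:
If P2 cooperates: Defect (17) > Cooperate (11)
If P2 defects: Defect (7) > Cooperate (2)
NE: (Defect, Defect) with payoff (7, 7)
But (Cooperate, Cooperate) = (11, 11) Pareto dominates (7, 7)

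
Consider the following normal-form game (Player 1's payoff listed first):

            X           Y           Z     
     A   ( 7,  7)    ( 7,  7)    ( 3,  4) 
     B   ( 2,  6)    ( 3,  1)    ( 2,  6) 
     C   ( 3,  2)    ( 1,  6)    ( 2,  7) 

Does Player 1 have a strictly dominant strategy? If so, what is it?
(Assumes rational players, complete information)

Yes, Player 1's strictly dominant strategy is A

Work:
A strategy strictly dominates another if it gives a strictly higher payoff against every opponent action. Compare each pair of P1's strategies column-by-column:
  A vs B: [7 vs 2, 7 vs 3, 3 vs 2] → A strictly dominates B
  A vs C: [7 vs 3, 7 vs 1, 3 vs 2] → A strictly dominates C
  B vs A: [2 vs 7, 3 vs 7, 2 vs 3] → B does not strictly dominate A (column X: 2 ≤ 7)
  B vs C: [2 vs 3, 3 vs 1, 2 vs 2] → B does not strictly dominate C (column X: 2 ≤ 3)
  C vs A: [3 vs 7, 1 vs 7, 2 vs 3] → C does not strictly dominate A (column X: 3 ≤ 7)
  C vs B: [3 vs 2, 1 vs 3, 2 vs 2] → C does not strictly dominate B (column Y: 1 ≤ 3)
A strictly dominates every other strategy → strictly dominant.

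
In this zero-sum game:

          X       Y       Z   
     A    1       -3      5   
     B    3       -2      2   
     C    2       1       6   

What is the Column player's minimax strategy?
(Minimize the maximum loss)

Column should play Y, value = 1

Work:
Column player minimizes Row's maximum payoff:
Column X: max payoff to Row = 3
Column Y: max payoff to Row = 1
Column Z: max payoff to Row = 6
Minimum is 1, achieved by column Y.
Minimax strategy: Y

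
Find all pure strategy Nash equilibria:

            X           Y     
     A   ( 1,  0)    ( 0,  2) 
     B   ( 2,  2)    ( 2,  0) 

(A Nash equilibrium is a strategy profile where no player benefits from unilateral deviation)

Nash equilibrium: (B, X)

Work:
Best responses:
  P1 vs X: payoffs [1, 2] → best response B (payoff 2)
  P1 vs Y: payoffs [0, 2] → best response B (payoff 2)
  P2 vs A: payoffs [0, 2] → best response Y (payoff 2)
  P2 vs B: payoffs [2, 0] → best response X (payoff 2)
Mutual best responses: (B,X) → Nash equilibria.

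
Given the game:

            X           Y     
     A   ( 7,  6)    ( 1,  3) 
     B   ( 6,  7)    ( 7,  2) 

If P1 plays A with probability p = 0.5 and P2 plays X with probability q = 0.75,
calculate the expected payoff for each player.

E[P1] = 5.875, E[P2] = 5.5

Work:
E[P1] = p·q·π₁(A,X) + p·(1-q)·π₁(A,Y) + (1-p)·q·π₁(B,X) + (1-p)·(1-q)·π₁(B,Y)
= 0.5·0.75·7 + 0.5·0.25·1 + 0.5·0.75·6 + 0.5·0.25·7
= 5.875

E[P2] = 5.5 (similar calculation)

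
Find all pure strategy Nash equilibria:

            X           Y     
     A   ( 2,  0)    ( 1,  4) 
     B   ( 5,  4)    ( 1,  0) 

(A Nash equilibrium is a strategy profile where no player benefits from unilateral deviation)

Nash equilibrium: (A, Y), (B, X)

Work:
Best responses:
  P1 vs X: payoffs [2, 5] → best response B (payoff 5)
  P1 vs Y: payoffs [1, 1] → best response A/B (payoff 1)
  P2 vs A: payoffs [0, 4] → best response Y (payoff 4)
  P2 vs B: payoffs [4, 0] → best response X (payoff 4)
Mutual best responses: (A,Y), (B,X) → Nash equilibria.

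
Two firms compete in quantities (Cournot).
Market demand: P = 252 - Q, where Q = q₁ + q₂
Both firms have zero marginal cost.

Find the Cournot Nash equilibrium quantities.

q₁* = q₂* = 84.0; P* = 84.0

Work:
Profit: π_i = P·q_i = (a - q_i - q_j)·q_i
FOC: ∂π_i/∂q_i = a - 2q_i - q_j = 0
Reaction function: q_i = (252 - q_j)/2
Symmetry: q* = 252/3 = 84.0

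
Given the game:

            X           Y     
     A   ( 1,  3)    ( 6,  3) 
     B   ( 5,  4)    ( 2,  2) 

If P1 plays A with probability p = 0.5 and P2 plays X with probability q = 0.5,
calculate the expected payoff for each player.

E[P1] = 3.5, E[P2] = 3.0

Work:
E[P1] = p·q·π₁(A,X) + p·(1-q)·π₁(A,Y) + (1-p)·q·π₁(B,X) + (1-p)·(1-q)·π₁(B,Y)
= 0.5·0.5·1 + 0.5·0.5·6 + 0.5·0.5·5 + 0.5·0.5·2
= 3.5

E[P2] = 3.0 (similar calculation)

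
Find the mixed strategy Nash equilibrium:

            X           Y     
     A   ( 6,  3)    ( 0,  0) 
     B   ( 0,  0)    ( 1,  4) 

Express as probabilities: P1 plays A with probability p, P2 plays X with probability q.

p = 0.5714, q = 0.1429

Work:
Find probabilities that make opponent indifferent:
P2 chooses q to make P1 indifferent between A and B
P1 chooses p to make P2 indifferent between X and Y
Mixed NE: P1 plays (A: 0.5714, B: 0.4286), P2 plays (X: 0.1429, Y: 0.8571)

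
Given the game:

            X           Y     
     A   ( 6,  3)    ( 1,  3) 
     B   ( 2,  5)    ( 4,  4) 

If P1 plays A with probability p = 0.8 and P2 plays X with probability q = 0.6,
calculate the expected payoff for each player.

E[P1] = 3.76, E[P2] = 3.32

Work:
E[P1] = p·q·π₁(A,X) + p·(1-q)·π₁(A,Y) + (1-p)·q·π₁(B,X) + (1-p)·(1-q)·π₁(B,Y)
= 0.8·0.6·6 + 0.8·0.4·1 + 0.2·0.6·2 + 0.2·0.4·4
= 3.76

E[P2] = 3.32 (similar calculation)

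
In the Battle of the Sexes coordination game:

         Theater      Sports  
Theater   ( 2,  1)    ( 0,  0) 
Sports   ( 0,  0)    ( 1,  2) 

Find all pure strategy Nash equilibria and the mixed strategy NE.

Pure NE: (Theater, Theater) and (Sports, Sports); Mixed NE: p = 0.6667, q = 0.3333

Work:
Check pure NE:
(Theater, Theater): (2, 1) - no unilateral deviation beneficial
(Sports, Sports): (1, 2) - no unilateral deviation beneficial
Mixed NE: P1 plays Theater with p = 0.6667, P2 plays Theater with q = 0.3333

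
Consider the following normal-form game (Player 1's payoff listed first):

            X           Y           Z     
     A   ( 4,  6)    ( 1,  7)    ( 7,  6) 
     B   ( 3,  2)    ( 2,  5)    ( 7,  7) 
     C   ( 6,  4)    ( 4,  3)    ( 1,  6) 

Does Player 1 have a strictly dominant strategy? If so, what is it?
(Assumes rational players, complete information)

No strictly dominant strategy exists for Player 1

Work:
A strategy strictly dominates another if it gives a strictly higher payoff against every opponent action. Compare each pair of P1's strategies column-by-column:
  A vs B: [4 vs 3, 1 vs 2, 7 vs 7] → A does not strictly dominate B (column Y: 1 ≤ 2)
  A vs C: [4 vs 6, 1 vs 4, 7 vs 1] → A does not strictly dominate C (column X: 4 ≤ 6)
  B vs A: [3 vs 4, 2 vs 1, 7 vs 7] → B does not strictly dominate A (column X: 3 ≤ 4)
  B vs C: [3 vs 6, 2 vs 4, 7 vs 1] → B does not strictly dominate C (column X: 3 ≤ 6)
  C vs A: [6 vs 4, 4 vs 1, 1 vs 7] → C does not strictly dominate A (column Z: 1 ≤ 7)
  C vs B: [6 vs 3, 4 vs 2, 1 vs 7] → C does not strictly dominate B (column Z: 1 ≤ 7)
No single strategy strictly dominates all others → no strictly dominant strategy.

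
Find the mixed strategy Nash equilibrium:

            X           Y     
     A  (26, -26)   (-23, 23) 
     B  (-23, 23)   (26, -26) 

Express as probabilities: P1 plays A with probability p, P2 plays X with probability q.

p = 0.5, q = 0.5

Work:
Find probabilities that make opponent indifferent:
P2 chooses q to make P1 indifferent between A and B
P1 chooses p to make P2 indifferent between X and Y
Mixed NE: P1 plays (A: 0.5, B: 0.5), P2 plays (X: 0.5, Y: 0.5)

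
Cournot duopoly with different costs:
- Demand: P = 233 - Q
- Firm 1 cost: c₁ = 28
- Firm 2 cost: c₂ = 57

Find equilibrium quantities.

q₁* = 78.0, q₂* = 49.0

Work:
Reaction: q₁ = (233 - 28 - q₂)/2
Reaction: q₂ = (233 - 57 - q₁)/2
Solve simultaneously:
q₁* = (233 - 2×28 + 57)/3 = 78.0
q₂* = (233 - 2×57 + 28)/3 = 49.0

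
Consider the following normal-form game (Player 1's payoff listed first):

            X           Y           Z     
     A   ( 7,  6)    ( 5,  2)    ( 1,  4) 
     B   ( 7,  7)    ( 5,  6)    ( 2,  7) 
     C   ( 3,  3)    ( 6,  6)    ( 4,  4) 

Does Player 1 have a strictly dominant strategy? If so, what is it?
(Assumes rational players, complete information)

No strictly dominant strategy exists for Player 1

Work:
A strategy strictly dominates another if it gives a strictly higher payoff against every opponent action. Compare each pair of P1's strategies column-by-column:
  A vs B: [7 vs 7, 5 vs 5, 1 vs 2] → A does not strictly dominate B (column X: 7 ≤ 7)
  A vs C: [7 vs 3, 5 vs 6, 1 vs 4] → A does not strictly dominate C (column Y: 5 ≤ 6)
  B vs A: [7 vs 7, 5 vs 5, 2 vs 1] → B does not strictly dominate A (column X: 7 ≤ 7)
  B vs C: [7 vs 3, 5 vs 6, 2 vs 4] → B does not strictly dominate C (column Y: 5 ≤ 6)
  C vs A: [3 vs 7, 6 vs 5, 4 vs 1] → C does not strictly dominate A (column X: 3 ≤ 7)
  C vs B: [3 vs 7, 6 vs 5, 4 vs 2] → C does not strictly dominate B (column X: 3 ≤ 7)
No single strategy strictly dominates all others → no strictly dominant strategy.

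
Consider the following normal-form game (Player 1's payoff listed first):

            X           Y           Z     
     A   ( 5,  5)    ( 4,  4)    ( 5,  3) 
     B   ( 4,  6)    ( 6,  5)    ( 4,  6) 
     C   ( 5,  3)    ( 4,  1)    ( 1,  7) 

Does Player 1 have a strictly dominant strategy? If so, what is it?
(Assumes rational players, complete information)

No strictly dominant strategy exists for Player 1

Work:
A strategy strictly dominates another if it gives a strictly higher payoff against every opponent action. Compare each pair of P1's strategies column-by-column:
  A vs B: [5 vs 4, 4 vs 6, 5 vs 4] → A does not strictly dominate B (column Y: 4 ≤ 6)
  A vs C: [5 vs 5, 4 vs 4, 5 vs 1] → A does not strictly dominate C (column X: 5 ≤ 5)
  B vs A: [4 vs 5, 6 vs 4, 4 vs 5] → B does not strictly dominate A (column X: 4 ≤ 5)
  B vs C: [4 vs 5, 6 vs 4, 4 vs 1] → B does not strictly dominate C (column X: 4 ≤ 5)
  C vs A: [5 vs 5, 4 vs 4, 1 vs 5] → C does not strictly dominate A (column X: 5 ≤ 5)
  C vs B: [5 vs 4, 4 vs 6, 1 vs 4] → C does not strictly dominate B (column Y: 4 ≤ 6)
No single strategy strictly dominates all others → no strictly dominant strategy.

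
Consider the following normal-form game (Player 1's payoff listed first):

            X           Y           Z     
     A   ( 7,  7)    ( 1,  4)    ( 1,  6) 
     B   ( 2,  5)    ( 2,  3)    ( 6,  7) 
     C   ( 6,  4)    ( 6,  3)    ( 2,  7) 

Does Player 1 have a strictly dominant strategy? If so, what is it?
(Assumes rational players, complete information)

No strictly dominant strategy exists for Player 1

Work:
A strategy strictly dominates another if it gives a strictly higher payoff against every opponent action. Compare each pair of P1's strategies column-by-column:
  A vs B: [7 vs 2, 1 vs 2, 1 vs 6] → A does not strictly dominate B (column Y: 1 ≤ 2)
  A vs C: [7 vs 6, 1 vs 6, 1 vs 2] → A does not strictly dominate C (column Y: 1 ≤ 6)
  B vs A: [2 vs 7, 2 vs 1, 6 vs 1] → B does not strictly dominate A (column X: 2 ≤ 7)
  B vs C: [2 vs 6, 2 vs 6, 6 vs 2] → B does not strictly dominate C (column X: 2 ≤ 6)
  C vs A: [6 vs 7, 6 vs 1, 2 vs 1] → C does not strictly dominate A (column X: 6 ≤ 7)
  C vs B: [6 vs 2, 6 vs 2, 2 vs 6] → C does not strictly dominate B (column Z: 2 ≤ 6)
No single strategy strictly dominates all others → no strictly dominant strategy.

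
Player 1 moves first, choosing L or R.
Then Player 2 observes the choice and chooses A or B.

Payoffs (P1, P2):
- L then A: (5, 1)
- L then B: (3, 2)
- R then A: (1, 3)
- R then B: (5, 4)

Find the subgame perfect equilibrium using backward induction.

P1 plays R, P2 plays B after L and B after R; Payoff (5, 4)

Work:
Backward induction:
After L: P2 chooses B → P1 gets 3
After R: P2 chooses B → P1 gets 5
P1 chooses R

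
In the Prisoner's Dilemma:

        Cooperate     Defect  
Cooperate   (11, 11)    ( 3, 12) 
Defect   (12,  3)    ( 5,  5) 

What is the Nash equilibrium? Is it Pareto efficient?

(Defect, Defect) is NE; not Pareto efficient

Work:
Defect dominates Cooperate for both players:
If P2 cooperates: Defect (12) > Cooperate (11)
If P2 defects: Defect (5) > Cooperate (3)
NE: (Defect, Defect) with payoff (5, 5)
But (Cooperate, Cooperate) = (11, 11) Pareto dominates (5, 5)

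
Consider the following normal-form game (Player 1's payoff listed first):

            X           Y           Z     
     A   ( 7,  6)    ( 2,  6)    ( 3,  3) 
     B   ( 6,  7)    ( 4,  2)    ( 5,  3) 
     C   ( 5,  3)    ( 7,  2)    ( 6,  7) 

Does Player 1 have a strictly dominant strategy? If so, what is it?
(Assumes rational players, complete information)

No strictly dominant strategy exists for Player 1

Work:
A strategy strictly dominates another if it gives a strictly higher payoff against every opponent action. Compare each pair of P1's strategies column-by-column:
  A vs B: [7 vs 6, 2 vs 4, 3 vs 5] → A does not strictly dominate B (column Y: 2 ≤ 4)
  A vs C: [7 vs 5, 2 vs 7, 3 vs 6] → A does not strictly dominate C (column Y: 2 ≤ 7)
  B vs A: [6 vs 7, 4 vs 2, 5 vs 3] → B does not strictly dominate A (column X: 6 ≤ 7)
  B vs C: [6 vs 5, 4 vs 7, 5 vs 6] → B does not strictly dominate C (column Y: 4 ≤ 7)
  C vs A: [5 vs 7, 7 vs 2, 6 vs 3] → C does not strictly dominate A (column X: 5 ≤ 7)
  C vs B: [5 vs 6, 7 vs 4, 6 vs 5] → C does not strictly dominate B (column X: 5 ≤ 6)
No single strategy strictly dominates all others → no strictly dominant strategy.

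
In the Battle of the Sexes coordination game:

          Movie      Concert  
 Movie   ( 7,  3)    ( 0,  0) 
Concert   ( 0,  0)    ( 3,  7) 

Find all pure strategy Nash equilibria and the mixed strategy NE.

Pure NE: (Movie, Movie) and (Concert, Concert); Mixed NE: p = 0.7, q = 0.3

Work:
Check pure NE:
(Movie, Movie): (7, 3) - no unilateral deviation beneficial
(Concert, Concert): (3, 7) - no unilateral deviation beneficial
Mixed NE: P1 plays Movie with p = 0.7, P2 plays Movie with q = 0.3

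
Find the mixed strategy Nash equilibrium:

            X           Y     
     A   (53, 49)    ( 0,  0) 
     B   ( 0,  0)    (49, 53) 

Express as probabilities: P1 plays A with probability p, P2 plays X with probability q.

p = 0.5196, q = 0.4804

Work:
Find probabilities that make opponent indifferent:
P2 chooses q to make P1 indifferent between A and B
P1 chooses p to make P2 indifferent between X and Y
Mixed NE: P1 plays (A: 0.5196, B: 0.4804), P2 plays (X: 0.4804, Y: 0.5196)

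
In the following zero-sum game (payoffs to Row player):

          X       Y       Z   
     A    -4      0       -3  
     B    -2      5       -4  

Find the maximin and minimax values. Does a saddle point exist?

Maximin = -4, Minimax = -3, Saddle: False

Work:
Row minimums: [-4, -4] → maximin = -4
Column maximums: [-2, 5, -3] → minimax = -3
No saddle point (maximin ≠ minimax). Mixed strategy needed.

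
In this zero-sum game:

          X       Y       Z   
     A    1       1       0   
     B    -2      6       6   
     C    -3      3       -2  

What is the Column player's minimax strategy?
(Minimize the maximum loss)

Column should play X, value = 1

Work:
Column player minimizes Row's maximum payoff:
Column X: max payoff to Row = 1
Column Y: max payoff to Row = 6
Column Z: max payoff to Row = 6
Minimum is 1, achieved by column X.
Minimax strategy: X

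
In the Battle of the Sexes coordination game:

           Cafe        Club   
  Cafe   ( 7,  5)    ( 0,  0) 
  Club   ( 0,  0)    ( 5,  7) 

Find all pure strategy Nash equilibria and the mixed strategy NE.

Pure NE: (Cafe, Cafe) and (Club, Club); Mixed NE: p = 0.5833, q = 0.4167

Work:
Check pure NE:
(Cafe, Cafe): (7, 5) - no unilateral deviation beneficial
(Club, Club): (5, 7) - no unilateral deviation beneficial
Mixed NE: P1 plays Cafe with p = 0.5833, P2 plays Cafe with q = 0.4167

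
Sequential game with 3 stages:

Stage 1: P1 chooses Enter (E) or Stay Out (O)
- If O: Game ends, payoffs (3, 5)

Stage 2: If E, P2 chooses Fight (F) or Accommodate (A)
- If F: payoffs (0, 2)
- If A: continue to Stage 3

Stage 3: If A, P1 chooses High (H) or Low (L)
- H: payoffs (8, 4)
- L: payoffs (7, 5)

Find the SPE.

SPE: (E, A, H); Outcome (8, 4)

Work:
Stage 3: P1 chooses H (8 vs 7)
Stage 2: P2: F->2, A->4 (anticipating H). Choose A
Stage 1: P1: O->3, E->8 (anticipating A, H). Choose E
SPE path: E -> A -> H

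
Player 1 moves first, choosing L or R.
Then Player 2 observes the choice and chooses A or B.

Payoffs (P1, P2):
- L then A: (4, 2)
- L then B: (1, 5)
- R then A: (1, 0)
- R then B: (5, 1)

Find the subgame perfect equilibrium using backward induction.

P1 plays R, P2 plays B after L and B after R; Payoff (5, 1)

Work:
Backward induction:
After L: P2 chooses B → P1 gets 1
After R: P2 chooses B → P1 gets 5
P1 chooses R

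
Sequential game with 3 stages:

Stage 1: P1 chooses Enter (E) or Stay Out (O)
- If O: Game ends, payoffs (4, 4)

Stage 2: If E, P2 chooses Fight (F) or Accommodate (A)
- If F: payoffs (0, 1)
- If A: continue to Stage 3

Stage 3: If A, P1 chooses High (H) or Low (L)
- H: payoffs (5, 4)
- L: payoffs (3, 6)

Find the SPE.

SPE: (E, A, H); Outcome (5, 4)

Work:
Stage 3: P1 chooses H (5 vs 3)
Stage 2: P2: F->1, A->4 (anticipating H). Choose A
Stage 1: P1: O->4, E->5 (anticipating A, H). Choose E
SPE path: E -> A -> H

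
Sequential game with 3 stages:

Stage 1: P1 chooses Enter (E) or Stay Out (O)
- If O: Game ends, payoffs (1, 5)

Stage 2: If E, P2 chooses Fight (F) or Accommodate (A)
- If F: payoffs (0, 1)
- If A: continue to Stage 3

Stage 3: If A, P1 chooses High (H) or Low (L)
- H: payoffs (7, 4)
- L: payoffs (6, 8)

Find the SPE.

SPE: (E, A, H); Outcome (7, 4)

Work:
Stage 3: P1 chooses H (7 vs 6)
Stage 2: P2: F->1, A->4 (anticipating H). Choose A
Stage 1: P1: O->1, E->7 (anticipating A, H). Choose E
SPE path: E -> A -> H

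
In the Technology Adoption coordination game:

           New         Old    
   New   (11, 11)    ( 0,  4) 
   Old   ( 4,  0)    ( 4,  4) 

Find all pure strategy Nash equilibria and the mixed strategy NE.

Pure NE: (New, New) and (Old, Old); Mixed NE: p = 0.3636, q = 0.3636

Work:
Check pure NE:
(New, New): (11, 11) - no unilateral deviation beneficial
(Old, Old): (4, 4) - no unilateral deviation beneficial
Mixed NE: P1 plays New with p = 0.3636, P2 plays New with q = 0.3636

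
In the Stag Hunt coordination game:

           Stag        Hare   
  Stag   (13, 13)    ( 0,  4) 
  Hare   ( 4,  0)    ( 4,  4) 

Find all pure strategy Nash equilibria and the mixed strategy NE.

Pure NE: (Stag, Stag) and (Hare, Hare); Mixed NE: p = 0.3077, q = 0.3077

Work:
Check pure NE:
(Stag, Stag): (13, 13) - no unilateral deviation beneficial
(Hare, Hare): (4, 4) - no unilateral deviation beneficial
Mixed NE: P1 plays Stag with p = 0.3077, P2 plays Stag with q = 0.3077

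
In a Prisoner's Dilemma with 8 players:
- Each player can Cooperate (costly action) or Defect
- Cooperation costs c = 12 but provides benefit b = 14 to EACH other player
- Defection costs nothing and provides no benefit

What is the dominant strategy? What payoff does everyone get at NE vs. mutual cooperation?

Dominant: Defect; NE payoff = 0; Coop payoff = 86

Work:
Defect dominates (saves cost c = 12, benefit to others is external)
NE: All defect → everyone gets 0
If all cooperate: each receives (7)×14 - 12 = 86
Social dilemma: 86 > 0 but NE gives 0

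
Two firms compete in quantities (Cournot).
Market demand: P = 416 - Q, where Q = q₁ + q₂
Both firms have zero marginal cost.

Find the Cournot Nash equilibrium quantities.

q₁* = q₂* = 138.67; P* = 138.67

Work:
Profit: π_i = P·q_i = (a - q_i - q_j)·q_i
FOC: ∂π_i/∂q_i = a - 2q_i - q_j = 0
Reaction function: q_i = (416 - q_j)/2
Symmetry: q* = 416/3 = 138.67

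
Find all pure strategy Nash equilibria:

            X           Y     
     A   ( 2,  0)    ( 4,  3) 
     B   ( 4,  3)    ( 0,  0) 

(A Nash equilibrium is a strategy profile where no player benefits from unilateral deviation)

Nash equilibrium: (A, Y), (B, X)

Work:
Best responses:
  P1 vs X: payoffs [2, 4] → best response B (payoff 4)
  P1 vs Y: payoffs [4, 0] → best response A (payoff 4)
  P2 vs A: payoffs [0, 3] → best response Y (payoff 3)
  P2 vs B: payoffs [3, 0] → best response X (payoff 3)
Mutual best responses: (A,Y), (B,X) → Nash equilibria.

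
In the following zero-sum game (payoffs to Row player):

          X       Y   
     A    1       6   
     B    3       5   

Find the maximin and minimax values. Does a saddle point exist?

Maximin = 3, Minimax = 3, Saddle: True

Work:
Row minimums: [1, 3] → maximin = 3
Column maximums: [3, 6] → minimax = 3
Saddle point exists! Game value = 3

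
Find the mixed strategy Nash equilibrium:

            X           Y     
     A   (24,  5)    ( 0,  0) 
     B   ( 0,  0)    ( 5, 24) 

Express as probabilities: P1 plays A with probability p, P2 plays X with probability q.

p = 0.8276, q = 0.1724

Work:
Find probabilities that make opponent indifferent:
P2 chooses q to make P1 indifferent between A and B
P1 chooses p to make P2 indifferent between X and Y
Mixed NE: P1 plays (A: 0.8276, B: 0.1724), P2 plays (X: 0.1724, Y: 0.8276)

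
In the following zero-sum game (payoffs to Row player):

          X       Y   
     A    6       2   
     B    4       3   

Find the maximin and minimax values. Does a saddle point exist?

Maximin = 3, Minimax = 3, Saddle: True

Work:
Row minimums: [2, 3] → maximin = 3
Column maximums: [6, 3] → minimax = 3
Saddle point exists! Game value = 3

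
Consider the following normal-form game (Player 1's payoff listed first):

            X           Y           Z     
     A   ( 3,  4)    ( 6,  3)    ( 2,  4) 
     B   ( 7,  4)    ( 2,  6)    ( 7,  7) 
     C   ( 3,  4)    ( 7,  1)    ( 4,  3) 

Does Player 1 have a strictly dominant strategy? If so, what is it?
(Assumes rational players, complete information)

No strictly dominant strategy exists for Player 1

Work:
A strategy strictly dominates another if it gives a strictly higher payoff against every opponent action. Compare each pair of P1's strategies column-by-column:
  A vs B: [3 vs 7, 6 vs 2, 2 vs 7] → A does not strictly dominate B (column X: 3 ≤ 7)
  A vs C: [3 vs 3, 6 vs 7, 2 vs 4] → A does not strictly dominate C (column X: 3 ≤ 3)
  B vs A: [7 vs 3, 2 vs 6, 7 vs 2] → B does not strictly dominate A (column Y: 2 ≤ 6)
  B vs C: [7 vs 3, 2 vs 7, 7 vs 4] → B does not strictly dominate C (column Y: 2 ≤ 7)
  C vs A: [3 vs 3, 7 vs 6, 4 vs 2] → C does not strictly dominate A (column X: 3 ≤ 3)
  C vs B: [3 vs 7, 7 vs 2, 4 vs 7] → C does not strictly dominate B (column X: 3 ≤ 7)
No single strategy strictly dominates all others → no strictly dominant strategy.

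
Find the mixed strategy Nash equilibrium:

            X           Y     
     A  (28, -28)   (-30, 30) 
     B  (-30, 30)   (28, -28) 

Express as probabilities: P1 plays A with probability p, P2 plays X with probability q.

p = 0.5, q = 0.5

Work:
Find probabilities that make opponent indifferent:
P2 chooses q to make P1 indifferent between A and B
P1 chooses p to make P2 indifferent between X and Y
Mixed NE: P1 plays (A: 0.5, B: 0.5), P2 plays (X: 0.5, Y: 0.5)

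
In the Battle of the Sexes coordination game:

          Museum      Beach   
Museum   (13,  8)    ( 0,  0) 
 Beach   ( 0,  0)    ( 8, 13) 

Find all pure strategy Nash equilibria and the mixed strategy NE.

Pure NE: (Museum, Museum) and (Beach, Beach); Mixed NE: p = 0.619, q = 0.381

Work:
Check pure NE:
(Museum, Museum): (13, 8) - no unilateral deviation beneficial
(Beach, Beach): (8, 13) - no unilateral deviation beneficial
Mixed NE: P1 plays Museum with p = 0.619, P2 plays Museum with q = 0.381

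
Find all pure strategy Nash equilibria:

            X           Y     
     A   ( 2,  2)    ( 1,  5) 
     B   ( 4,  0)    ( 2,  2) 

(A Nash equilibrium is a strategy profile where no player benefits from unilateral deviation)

Nash equilibrium: (B, Y)

Work:
Best responses:
  P1 vs X: payoffs [2, 4] → best response B (payoff 4)
  P1 vs Y: payoffs [1, 2] → best response B (payoff 2)
  P2 vs A: payoffs [2, 5] → best response Y (payoff 5)
  P2 vs B: payoffs [0, 2] → best response Y (payoff 2)
Mutual best responses: (B,Y) → Nash equilibria.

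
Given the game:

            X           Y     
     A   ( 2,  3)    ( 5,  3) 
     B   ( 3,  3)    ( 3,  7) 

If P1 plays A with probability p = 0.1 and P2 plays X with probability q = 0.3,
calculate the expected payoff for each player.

E[P1] = 3.11, E[P2] = 5.52

Work:
E[P1] = p·q·π₁(A,X) + p·(1-q)·π₁(A,Y) + (1-p)·q·π₁(B,X) + (1-p)·(1-q)·π₁(B,Y)
= 0.1·0.3·2 + 0.1·0.7·5 + 0.9·0.3·3 + 0.9·0.7·3
= 3.11

E[P2] = 5.52 (similar calculation)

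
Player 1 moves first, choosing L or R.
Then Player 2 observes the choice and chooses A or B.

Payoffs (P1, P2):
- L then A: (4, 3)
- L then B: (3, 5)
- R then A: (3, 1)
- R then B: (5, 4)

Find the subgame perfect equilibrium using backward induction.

P1 plays R, P2 plays B after L and B after R; Payoff (5, 4)

Work:
Backward induction:
After L: P2 chooses B → P1 gets 3
After R: P2 chooses B → P1 gets 5
P1 chooses R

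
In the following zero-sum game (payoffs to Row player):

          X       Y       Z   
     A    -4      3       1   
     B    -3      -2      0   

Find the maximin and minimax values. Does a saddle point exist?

Maximin = -3, Minimax = -3, Saddle: True

Work:
Row minimums: [-4, -3] → maximin = -3
Column maximums: [-3, 3, 1] → minimax = -3
Saddle point exists! Game value = -3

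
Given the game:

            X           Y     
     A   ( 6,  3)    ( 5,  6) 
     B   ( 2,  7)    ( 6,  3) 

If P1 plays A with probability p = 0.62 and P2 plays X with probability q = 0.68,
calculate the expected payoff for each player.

E[P1] = 4.768, E[P2] = 4.6288

Work:
E[P1] = p·q·π₁(A,X) + p·(1-q)·π₁(A,Y) + (1-p)·q·π₁(B,X) + (1-p)·(1-q)·π₁(B,Y)
= 0.62·0.68·6 + 0.62·0.32·5 + 0.38·0.68·2 + 0.38·0.32·6
= 4.768

E[P2] = 4.6288 (similar calculation)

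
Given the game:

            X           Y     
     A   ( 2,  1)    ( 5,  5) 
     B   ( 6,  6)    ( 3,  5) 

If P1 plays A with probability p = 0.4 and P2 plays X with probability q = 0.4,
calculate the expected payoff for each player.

E[P1] = 4.04, E[P2] = 4.6

Work:
E[P1] = p·q·π₁(A,X) + p·(1-q)·π₁(A,Y) + (1-p)·q·π₁(B,X) + (1-p)·(1-q)·π₁(B,Y)
= 0.4·0.4·2 + 0.4·0.6·5 + 0.6·0.4·6 + 0.6·0.6·3
= 4.04

E[P2] = 4.6 (similar calculation)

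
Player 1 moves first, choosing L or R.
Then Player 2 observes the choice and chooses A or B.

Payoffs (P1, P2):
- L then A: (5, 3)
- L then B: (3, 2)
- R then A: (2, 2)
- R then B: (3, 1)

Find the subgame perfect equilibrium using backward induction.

P1 plays L, P2 plays A after L and A after R; Payoff (5, 3)

Work:
Backward induction:
After L: P2 chooses A → P1 gets 5
After R: P2 chooses A → P1 gets 2
P1 chooses L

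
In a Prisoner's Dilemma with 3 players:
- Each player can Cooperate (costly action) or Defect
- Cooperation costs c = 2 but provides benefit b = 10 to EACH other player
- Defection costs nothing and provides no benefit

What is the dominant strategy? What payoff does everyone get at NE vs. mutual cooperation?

Dominant: Defect; NE payoff = 0; Coop payoff = 18

Work:
Defect dominates (saves cost c = 2, benefit to others is external)
NE: All defect → everyone gets 0
If all cooperate: each receives (2)×10 - 2 = 18
Social dilemma: 18 > 0 but NE gives 0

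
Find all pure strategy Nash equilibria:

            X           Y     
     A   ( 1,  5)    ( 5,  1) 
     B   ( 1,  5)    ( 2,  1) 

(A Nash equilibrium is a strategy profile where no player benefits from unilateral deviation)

Nash equilibrium: (A, X), (B, X)

Work:
Best responses:
  P1 vs X: payoffs [1, 1] → best response A/B (payoff 1)
  P1 vs Y: payoffs [5, 2] → best response A (payoff 5)
  P2 vs A: payoffs [5, 1] → best response X (payoff 5)
  P2 vs B: payoffs [5, 1] → best response X (payoff 5)
Mutual best responses: (A,X), (B,X) → Nash equilibria.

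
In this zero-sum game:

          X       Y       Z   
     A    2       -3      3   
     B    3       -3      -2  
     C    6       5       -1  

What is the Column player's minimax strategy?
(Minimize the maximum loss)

Column should play Z, value = 3

Work:
Column player minimizes Row's maximum payoff:
Column X: max payoff to Row = 6
Column Y: max payoff to Row = 5
Column Z: max payoff to Row = 3
Minimum is 3, achieved by column Z.
Minimax strategy: Z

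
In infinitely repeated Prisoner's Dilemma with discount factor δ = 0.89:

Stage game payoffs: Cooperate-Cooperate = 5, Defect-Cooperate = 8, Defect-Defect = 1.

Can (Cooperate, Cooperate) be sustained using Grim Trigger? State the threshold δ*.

δ* = 0.4286; since δ = 0.89 ≥ 0.4286, cooperation can be sustained

Work:
For Grim Trigger:
Cooperate forever: 5/(1-δ)
Defect then punished: 8 + 1·δ/(1-δ)
Need: 5/(1-δ) ≥ 8 + 1·δ/(1-δ)
Solving: δ ≥ (T-R)/(T-P) = (8-5)/(8-1) = 0.4286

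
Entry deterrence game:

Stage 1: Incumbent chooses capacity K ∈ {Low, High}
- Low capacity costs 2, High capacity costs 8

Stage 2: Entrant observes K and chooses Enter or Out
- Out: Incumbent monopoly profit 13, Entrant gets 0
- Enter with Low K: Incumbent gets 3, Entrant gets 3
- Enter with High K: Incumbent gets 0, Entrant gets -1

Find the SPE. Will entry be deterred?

SPE: (High, Enter|Low, Out|High); Entry deterred. Incumbent net profit = 5

Work:
After Low K: Entrant enters (3 > 0)
After High K: Entrant stays out (-1 < 0)
Incumbent: Low → 3−2=1, High → 13−8=5
Incumbent chooses High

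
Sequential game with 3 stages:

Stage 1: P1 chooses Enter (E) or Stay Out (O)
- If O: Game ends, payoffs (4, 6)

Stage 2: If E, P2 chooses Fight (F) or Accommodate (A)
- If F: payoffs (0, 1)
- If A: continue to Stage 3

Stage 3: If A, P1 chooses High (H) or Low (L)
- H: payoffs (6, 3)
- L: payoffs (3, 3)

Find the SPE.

SPE: (E, A, H); Outcome (6, 3)

Work:
Stage 3: P1 chooses H (6 vs 3)
Stage 2: P2: F->1, A->3 (anticipating H). Choose A
Stage 1: P1: O->4, E->6 (anticipating A, H). Choose E
SPE path: E -> A -> H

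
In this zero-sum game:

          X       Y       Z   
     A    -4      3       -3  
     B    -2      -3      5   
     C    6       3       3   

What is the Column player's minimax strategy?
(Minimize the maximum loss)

Column should play Y, value = 3

Work:
Column player minimizes Row's maximum payoff:
Column X: max payoff to Row = 6
Column Y: max payoff to Row = 3
Column Z: max payoff to Row = 5
Minimum is 3, achieved by column Y.
Minimax strategy: Y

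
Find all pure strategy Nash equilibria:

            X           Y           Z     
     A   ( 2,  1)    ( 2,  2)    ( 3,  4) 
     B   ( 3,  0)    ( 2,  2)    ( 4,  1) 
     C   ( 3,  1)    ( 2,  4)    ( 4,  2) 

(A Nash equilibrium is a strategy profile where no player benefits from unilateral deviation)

Nash equilibrium: (B, Y), (C, Y)

Work:
Best responses:
  P1 vs X: payoffs [2, 3, 3] → best response B/C (payoff 3)
  P1 vs Y: payoffs [2, 2, 2] → best response A/B/C (payoff 2)
  P1 vs Z: payoffs [3, 4, 4] → best response B/C (payoff 4)
  P2 vs A: payoffs [1, 2, 4] → best response Z (payoff 4)
  P2 vs B: payoffs [0, 2, 1] → best response Y (payoff 2)
  P2 vs C: payoffs [1, 4, 2] → best response Y (payoff 4)
Mutual best responses: (B,Y), (C,Y) → Nash equilibria.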